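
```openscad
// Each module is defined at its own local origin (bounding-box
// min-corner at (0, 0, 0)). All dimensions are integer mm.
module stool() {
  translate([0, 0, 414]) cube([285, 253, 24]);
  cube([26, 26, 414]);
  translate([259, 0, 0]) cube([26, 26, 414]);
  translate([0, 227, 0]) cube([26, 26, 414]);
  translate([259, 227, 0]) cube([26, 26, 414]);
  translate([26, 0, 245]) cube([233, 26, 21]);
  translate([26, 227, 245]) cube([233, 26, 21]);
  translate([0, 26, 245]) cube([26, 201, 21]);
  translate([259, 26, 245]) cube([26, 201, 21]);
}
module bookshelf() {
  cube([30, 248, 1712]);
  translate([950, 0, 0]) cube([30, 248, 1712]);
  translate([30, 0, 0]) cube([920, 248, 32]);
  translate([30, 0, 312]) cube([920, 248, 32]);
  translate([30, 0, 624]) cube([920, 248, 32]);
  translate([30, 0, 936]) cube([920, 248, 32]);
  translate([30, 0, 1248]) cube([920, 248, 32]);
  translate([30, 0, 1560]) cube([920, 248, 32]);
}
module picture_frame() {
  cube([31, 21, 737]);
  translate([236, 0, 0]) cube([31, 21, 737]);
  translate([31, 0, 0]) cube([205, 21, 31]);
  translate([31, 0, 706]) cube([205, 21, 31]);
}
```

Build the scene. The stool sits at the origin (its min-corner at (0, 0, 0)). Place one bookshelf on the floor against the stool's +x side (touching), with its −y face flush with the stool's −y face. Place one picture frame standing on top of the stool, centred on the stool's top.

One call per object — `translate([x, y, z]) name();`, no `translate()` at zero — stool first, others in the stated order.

stool();
translate([285, 0, 0]) bookshelf();
translate([9, 116, 438]) picture_frame();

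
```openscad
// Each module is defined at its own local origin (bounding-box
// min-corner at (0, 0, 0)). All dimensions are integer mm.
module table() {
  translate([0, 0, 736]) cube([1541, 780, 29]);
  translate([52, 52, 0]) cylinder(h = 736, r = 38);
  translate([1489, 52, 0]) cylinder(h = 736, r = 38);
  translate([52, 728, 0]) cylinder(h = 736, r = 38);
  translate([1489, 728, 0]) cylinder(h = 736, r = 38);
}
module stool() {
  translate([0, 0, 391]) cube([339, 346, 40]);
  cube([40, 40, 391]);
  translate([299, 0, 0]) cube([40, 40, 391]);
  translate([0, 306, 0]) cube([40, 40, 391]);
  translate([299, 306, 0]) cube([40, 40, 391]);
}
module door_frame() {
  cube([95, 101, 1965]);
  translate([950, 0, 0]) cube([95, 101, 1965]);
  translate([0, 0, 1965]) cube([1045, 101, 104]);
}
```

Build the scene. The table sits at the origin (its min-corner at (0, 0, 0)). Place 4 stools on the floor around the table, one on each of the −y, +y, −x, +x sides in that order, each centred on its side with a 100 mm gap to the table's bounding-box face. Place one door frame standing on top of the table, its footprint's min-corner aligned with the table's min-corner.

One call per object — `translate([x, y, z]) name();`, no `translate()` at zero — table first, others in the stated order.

table();
translate([601, -446, 0]) stool();
translate([601, 880, 0]) stool();
translate([-439, 217, 0]) stool();
translate([1641, 217, 0]) stool();
translate([0, 0, 765]) door_frame();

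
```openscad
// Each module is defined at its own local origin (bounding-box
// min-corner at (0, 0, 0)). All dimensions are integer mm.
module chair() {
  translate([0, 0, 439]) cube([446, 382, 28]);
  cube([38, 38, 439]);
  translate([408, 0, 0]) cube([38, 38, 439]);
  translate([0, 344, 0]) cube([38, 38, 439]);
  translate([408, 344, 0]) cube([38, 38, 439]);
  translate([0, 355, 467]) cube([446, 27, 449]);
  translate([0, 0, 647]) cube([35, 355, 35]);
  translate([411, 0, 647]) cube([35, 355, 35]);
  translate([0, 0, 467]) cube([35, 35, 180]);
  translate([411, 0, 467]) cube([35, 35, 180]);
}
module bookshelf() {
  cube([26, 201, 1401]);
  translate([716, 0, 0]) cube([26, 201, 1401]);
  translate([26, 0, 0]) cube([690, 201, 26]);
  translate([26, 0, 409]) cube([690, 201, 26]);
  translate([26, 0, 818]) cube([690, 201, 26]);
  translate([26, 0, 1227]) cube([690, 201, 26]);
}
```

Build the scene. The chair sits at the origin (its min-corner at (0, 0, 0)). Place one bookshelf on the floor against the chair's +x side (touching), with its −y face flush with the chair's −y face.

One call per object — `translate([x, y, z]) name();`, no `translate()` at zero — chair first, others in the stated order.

chair();
translate([446, 0, 0]) bookshelf();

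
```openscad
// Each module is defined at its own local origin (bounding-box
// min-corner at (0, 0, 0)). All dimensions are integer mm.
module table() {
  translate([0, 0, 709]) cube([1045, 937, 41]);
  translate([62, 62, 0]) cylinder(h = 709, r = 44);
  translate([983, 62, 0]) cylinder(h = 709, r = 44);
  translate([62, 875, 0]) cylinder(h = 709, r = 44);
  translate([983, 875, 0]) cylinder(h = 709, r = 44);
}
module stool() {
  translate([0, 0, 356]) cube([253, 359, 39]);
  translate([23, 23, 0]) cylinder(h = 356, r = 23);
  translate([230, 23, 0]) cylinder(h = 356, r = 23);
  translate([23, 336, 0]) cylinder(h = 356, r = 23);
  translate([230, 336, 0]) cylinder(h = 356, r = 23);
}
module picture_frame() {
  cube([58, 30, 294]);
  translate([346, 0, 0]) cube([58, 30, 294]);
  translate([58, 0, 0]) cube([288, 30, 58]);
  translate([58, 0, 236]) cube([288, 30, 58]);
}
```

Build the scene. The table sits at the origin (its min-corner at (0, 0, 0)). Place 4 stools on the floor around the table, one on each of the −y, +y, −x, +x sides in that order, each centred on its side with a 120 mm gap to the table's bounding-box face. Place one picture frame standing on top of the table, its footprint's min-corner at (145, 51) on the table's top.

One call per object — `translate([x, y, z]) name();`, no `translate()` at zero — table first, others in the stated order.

table();
translate([396, -479, 0]) stool();
translate([396, 1057, 0]) stool();
translate([-373, 289, 0]) stool();
translate([1165, 289, 0]) stool();
translate([145, 51, 750]) picture_frame();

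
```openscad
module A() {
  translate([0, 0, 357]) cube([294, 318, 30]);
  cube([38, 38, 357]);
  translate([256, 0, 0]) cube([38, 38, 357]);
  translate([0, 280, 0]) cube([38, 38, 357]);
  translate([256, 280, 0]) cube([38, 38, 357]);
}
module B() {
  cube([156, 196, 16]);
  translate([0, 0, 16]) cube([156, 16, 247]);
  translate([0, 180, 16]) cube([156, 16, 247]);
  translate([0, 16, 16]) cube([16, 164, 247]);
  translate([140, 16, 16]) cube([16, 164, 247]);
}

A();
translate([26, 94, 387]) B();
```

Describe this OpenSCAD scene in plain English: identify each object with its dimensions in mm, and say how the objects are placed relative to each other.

A is a simple wooden stool: a rectangular seat 294 mm (x) by 318 mm (y), 30 mm thick, top face at z = 387 mm, on four square legs, each 38×38 mm in cross-section. The legs rest on z = 0, each flush with a corner of the seat.

B is an open storage box with external size 156×196×263 mm and wall thickness 16 mm (the base is also 16 mm thick). The base covers the whole footprint; the four walls stand on the base, with the y-facing walls full-width and the x-facing walls fitting between their inner faces.

The open box is on top of the stool.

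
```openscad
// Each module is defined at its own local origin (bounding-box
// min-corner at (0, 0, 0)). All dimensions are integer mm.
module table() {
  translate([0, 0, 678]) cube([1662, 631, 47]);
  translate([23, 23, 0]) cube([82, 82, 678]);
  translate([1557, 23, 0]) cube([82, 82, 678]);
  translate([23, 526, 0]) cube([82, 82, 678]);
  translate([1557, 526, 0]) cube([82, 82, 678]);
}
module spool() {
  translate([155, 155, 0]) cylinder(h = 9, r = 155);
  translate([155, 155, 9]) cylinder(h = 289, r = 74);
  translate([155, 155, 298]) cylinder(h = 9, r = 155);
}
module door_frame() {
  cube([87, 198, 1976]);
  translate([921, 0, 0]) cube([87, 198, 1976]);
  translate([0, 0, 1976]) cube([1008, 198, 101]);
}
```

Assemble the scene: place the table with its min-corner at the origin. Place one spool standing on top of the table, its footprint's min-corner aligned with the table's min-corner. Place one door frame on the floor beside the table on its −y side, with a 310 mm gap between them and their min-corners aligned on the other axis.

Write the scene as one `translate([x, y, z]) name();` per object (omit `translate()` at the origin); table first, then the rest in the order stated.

table();
translate([0, 0, 725]) spool();
translate([0, -508, 0]) door_frame();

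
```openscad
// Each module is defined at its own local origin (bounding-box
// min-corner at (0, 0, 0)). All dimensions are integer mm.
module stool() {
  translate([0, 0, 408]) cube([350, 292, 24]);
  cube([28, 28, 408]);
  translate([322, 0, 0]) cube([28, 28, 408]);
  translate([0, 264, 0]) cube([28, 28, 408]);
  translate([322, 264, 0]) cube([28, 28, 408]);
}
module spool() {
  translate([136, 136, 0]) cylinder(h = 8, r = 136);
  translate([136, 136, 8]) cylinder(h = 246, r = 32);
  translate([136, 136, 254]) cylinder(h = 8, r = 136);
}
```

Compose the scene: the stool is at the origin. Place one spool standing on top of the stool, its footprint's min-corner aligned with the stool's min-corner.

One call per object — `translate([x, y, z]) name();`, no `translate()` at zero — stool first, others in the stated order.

stool();
translate([0, 0, 432]) spool();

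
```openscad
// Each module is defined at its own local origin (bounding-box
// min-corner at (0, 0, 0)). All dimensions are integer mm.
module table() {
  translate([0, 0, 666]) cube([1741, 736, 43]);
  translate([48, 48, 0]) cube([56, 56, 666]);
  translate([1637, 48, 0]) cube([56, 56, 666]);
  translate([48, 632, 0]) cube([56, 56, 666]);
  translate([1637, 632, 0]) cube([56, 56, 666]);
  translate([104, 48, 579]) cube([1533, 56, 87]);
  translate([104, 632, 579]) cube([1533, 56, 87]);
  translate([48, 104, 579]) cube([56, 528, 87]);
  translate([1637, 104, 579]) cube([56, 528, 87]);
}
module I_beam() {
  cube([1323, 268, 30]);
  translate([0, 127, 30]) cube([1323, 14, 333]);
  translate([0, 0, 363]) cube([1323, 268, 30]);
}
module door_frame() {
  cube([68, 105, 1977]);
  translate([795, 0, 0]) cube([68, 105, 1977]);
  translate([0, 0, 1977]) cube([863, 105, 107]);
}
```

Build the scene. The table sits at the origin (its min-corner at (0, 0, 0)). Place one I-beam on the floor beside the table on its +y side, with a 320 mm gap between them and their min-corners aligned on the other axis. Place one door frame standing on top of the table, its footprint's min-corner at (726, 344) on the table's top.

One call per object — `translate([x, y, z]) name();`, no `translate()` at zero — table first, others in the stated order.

table();
translate([0, 1056, 0]) I_beam();
translate([726, 344, 709]) door_frame();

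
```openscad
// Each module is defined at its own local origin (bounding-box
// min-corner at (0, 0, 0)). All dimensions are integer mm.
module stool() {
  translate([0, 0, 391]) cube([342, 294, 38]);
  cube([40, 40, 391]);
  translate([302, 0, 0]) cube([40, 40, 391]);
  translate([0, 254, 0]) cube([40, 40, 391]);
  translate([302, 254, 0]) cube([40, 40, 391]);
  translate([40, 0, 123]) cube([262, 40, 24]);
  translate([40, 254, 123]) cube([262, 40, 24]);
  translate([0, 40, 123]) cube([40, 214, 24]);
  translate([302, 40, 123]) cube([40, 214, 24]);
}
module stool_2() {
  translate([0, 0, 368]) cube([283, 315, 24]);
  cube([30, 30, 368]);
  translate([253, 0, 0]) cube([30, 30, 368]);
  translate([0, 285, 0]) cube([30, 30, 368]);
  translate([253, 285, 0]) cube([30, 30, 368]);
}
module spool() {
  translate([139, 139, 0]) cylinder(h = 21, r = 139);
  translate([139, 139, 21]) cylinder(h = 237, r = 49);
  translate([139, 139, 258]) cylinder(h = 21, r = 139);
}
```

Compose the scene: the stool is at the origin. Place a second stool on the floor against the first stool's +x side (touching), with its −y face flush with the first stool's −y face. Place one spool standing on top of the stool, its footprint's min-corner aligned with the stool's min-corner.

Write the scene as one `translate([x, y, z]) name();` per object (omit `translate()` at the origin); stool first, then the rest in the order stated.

stool();
translate([342, 0, 0]) stool_2();
translate([0, 0, 429]) spool();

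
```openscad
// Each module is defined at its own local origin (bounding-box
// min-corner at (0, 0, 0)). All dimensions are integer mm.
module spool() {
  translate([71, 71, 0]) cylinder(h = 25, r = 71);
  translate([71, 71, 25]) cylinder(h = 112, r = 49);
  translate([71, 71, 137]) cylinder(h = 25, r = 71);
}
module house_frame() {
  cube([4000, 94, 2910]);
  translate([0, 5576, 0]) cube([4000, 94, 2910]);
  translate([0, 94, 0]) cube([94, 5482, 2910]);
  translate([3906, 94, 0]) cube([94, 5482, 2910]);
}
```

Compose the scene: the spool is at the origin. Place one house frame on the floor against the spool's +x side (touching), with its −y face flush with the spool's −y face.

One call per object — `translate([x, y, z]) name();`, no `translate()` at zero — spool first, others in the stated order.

spool();
translate([142, 0, 0]) house_frame();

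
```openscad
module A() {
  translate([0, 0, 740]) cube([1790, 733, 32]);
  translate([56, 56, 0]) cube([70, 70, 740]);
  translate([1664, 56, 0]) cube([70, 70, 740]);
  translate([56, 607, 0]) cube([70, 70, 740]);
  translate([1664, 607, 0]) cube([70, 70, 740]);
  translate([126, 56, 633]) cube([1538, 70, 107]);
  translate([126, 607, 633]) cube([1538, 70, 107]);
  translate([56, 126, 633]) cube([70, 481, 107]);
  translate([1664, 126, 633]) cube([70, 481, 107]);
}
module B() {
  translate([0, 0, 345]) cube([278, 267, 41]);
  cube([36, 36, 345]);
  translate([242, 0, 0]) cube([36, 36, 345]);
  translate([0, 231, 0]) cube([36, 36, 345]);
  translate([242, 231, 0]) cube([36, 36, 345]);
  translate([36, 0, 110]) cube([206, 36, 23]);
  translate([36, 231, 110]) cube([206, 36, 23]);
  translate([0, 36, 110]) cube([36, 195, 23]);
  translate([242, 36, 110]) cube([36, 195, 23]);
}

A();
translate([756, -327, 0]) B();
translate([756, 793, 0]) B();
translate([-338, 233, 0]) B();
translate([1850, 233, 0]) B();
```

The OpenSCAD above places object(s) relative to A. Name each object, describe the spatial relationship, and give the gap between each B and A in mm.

Each stool's nearest face is 60 mm from the table's bounding box.

A is a table. B is a stool. Four stools sit around the table at the −y, +y, −x, +x sides. The gap between each stool and the table is 60 mm.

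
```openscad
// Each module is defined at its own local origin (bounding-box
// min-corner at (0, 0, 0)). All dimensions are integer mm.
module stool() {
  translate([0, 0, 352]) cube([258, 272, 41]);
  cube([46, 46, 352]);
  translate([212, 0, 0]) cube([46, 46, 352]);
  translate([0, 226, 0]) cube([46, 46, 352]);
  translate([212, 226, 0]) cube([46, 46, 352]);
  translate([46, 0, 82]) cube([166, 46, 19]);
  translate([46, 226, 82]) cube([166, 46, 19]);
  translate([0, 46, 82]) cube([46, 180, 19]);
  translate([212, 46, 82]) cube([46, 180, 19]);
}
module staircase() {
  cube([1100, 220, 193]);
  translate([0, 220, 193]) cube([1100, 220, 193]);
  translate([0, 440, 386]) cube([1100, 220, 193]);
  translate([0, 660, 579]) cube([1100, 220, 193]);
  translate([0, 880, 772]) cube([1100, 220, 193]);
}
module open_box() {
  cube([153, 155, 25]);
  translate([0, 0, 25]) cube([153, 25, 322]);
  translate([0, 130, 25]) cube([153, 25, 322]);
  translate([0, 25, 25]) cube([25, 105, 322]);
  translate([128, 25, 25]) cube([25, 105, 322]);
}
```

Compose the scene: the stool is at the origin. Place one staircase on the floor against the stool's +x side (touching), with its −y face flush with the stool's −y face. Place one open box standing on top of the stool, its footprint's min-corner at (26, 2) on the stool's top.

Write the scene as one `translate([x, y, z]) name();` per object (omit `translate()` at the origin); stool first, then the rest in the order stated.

stool();
translate([258, 0, 0]) staircase();
translate([26, 2, 393]) open_box();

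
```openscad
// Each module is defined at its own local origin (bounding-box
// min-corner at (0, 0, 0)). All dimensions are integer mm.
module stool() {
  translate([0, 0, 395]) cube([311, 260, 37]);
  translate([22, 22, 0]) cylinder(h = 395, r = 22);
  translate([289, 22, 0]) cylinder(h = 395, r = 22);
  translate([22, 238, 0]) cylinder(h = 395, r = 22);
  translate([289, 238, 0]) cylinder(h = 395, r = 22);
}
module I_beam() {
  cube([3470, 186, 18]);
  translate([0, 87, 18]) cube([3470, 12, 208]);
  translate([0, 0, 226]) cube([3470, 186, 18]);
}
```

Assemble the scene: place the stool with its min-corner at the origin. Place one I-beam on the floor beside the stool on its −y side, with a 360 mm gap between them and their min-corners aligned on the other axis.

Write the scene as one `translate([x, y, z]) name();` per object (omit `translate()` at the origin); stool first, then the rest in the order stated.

stool();
translate([0, -546, 0]) I_beam();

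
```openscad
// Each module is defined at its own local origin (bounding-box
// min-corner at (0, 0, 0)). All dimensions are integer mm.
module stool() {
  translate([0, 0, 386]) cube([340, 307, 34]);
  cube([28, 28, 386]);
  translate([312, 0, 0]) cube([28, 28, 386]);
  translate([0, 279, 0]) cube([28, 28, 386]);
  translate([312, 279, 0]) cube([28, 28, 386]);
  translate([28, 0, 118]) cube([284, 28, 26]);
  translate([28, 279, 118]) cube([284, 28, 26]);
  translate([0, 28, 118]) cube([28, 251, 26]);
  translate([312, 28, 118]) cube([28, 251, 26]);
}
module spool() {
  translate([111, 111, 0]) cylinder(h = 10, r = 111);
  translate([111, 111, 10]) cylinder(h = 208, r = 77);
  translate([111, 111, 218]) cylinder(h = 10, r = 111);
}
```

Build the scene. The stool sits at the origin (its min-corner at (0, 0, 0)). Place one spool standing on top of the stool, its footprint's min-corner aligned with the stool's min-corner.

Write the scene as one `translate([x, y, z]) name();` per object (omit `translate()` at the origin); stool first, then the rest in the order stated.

stool();
translate([0, 0, 420]) spool();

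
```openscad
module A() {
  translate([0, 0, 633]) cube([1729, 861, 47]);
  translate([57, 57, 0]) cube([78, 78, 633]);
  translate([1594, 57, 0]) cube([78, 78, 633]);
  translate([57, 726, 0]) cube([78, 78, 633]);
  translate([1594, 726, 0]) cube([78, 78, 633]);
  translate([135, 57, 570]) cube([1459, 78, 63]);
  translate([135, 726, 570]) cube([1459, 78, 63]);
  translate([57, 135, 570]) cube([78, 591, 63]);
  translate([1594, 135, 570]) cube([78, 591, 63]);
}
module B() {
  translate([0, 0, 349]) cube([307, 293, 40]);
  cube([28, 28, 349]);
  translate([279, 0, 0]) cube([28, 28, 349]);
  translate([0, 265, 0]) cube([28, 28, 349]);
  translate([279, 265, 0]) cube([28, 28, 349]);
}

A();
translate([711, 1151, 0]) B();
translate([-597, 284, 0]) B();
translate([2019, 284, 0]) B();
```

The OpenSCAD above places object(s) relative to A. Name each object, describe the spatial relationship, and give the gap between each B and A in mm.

Each stool's nearest face is 290 mm from the table's bounding box.

A is a table. B is a stool. Three stools sit around the table at the +y, −x, +x sides. The gap between each stool and the table is 290 mm.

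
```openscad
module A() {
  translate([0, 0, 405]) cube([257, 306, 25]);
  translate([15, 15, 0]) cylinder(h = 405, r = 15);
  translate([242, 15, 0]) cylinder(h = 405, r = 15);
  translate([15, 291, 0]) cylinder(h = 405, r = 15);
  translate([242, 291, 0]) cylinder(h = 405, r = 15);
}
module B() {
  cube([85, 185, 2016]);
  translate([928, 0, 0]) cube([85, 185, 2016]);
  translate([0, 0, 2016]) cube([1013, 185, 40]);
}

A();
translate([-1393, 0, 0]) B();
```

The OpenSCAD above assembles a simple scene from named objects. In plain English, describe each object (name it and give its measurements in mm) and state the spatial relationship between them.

A is a four-legged stool. The seat is 257×306 mm, 25 mm thick, top at z = 430 mm. It stands on four round legs, each 30 mm in diameter, from z = 0 to the seat underside, each leg's axis is inset half a diameter from the nearest pair of seat edges (so the leg's bounding box is flush with the corner).

B is a rectangular door frame: two vertical jambs of 85×185 mm section, 2016 mm tall, with a clear opening 843 mm wide between their inner faces. A header 40 mm tall and 185 mm deep lies on top of the jambs and spans the full outside width.

The door frame is on the floor beside the stool on its −x side.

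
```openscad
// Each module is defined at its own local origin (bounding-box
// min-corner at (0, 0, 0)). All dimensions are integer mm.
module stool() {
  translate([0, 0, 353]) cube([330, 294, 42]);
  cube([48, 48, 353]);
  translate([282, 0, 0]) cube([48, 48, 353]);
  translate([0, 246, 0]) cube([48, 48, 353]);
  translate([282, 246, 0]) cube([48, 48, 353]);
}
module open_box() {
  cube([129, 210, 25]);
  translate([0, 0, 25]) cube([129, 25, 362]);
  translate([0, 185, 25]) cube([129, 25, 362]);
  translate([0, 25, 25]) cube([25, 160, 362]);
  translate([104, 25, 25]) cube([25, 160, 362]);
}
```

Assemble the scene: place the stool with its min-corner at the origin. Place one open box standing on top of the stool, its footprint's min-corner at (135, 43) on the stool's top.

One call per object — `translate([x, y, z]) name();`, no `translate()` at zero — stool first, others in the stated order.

stool();
translate([135, 43, 395]) open_box();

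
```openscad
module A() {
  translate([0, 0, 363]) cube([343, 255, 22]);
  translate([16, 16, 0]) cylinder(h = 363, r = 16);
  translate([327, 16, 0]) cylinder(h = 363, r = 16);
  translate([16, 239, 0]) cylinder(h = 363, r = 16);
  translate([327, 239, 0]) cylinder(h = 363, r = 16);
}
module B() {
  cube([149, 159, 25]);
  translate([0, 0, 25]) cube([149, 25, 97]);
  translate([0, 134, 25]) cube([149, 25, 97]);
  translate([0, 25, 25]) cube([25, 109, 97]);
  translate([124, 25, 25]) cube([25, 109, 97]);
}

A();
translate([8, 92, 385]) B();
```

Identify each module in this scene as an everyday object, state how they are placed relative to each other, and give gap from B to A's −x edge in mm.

The open box's min-x is at 8; the stool's min-x is 0; gap = 8 mm.

A is a stool. B is an open box. The open box is on top of the stool. The gap from the open box to the stool's −x edge is 8 mm.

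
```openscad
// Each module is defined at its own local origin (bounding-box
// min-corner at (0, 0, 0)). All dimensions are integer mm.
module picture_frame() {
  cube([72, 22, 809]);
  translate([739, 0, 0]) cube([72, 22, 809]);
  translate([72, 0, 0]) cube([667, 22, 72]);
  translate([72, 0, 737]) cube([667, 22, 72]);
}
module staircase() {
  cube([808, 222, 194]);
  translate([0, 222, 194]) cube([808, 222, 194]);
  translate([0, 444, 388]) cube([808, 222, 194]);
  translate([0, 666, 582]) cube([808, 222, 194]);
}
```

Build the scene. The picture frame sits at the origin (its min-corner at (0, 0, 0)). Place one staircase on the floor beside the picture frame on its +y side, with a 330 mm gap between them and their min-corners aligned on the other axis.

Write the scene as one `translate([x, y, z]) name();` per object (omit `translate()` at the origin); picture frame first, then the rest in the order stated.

picture_frame();
translate([0, 352, 0]) staircase();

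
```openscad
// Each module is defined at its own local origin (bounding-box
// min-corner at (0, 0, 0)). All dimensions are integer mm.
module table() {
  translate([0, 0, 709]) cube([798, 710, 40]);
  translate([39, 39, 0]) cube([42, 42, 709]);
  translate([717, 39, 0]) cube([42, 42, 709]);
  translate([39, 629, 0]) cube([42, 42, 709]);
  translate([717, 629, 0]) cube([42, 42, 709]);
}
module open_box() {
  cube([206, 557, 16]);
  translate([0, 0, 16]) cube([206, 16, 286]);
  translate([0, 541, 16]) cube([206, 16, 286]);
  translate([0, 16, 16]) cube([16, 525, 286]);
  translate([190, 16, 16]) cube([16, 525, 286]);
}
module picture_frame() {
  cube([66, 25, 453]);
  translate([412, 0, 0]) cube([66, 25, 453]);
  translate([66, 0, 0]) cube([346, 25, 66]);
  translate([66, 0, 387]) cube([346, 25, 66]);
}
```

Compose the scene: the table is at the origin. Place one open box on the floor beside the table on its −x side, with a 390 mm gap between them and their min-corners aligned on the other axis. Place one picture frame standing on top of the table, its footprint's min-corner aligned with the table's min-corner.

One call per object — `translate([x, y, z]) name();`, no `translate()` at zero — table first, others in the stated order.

table();
translate([-596, 0, 0]) open_box();
translate([0, 0, 749]) picture_frame();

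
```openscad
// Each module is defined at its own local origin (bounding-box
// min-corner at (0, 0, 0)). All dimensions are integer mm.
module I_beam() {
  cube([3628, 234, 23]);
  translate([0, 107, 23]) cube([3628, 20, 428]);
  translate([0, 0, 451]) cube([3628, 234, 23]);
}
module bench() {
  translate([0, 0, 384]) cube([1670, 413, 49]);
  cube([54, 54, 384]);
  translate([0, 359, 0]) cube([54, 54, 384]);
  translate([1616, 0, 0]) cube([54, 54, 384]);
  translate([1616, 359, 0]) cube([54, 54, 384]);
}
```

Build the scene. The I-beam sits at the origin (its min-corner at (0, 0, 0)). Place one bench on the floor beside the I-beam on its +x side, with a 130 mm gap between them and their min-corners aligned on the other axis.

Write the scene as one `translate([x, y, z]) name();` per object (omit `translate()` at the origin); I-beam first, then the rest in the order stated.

I_beam();
translate([3758, 0, 0]) bench();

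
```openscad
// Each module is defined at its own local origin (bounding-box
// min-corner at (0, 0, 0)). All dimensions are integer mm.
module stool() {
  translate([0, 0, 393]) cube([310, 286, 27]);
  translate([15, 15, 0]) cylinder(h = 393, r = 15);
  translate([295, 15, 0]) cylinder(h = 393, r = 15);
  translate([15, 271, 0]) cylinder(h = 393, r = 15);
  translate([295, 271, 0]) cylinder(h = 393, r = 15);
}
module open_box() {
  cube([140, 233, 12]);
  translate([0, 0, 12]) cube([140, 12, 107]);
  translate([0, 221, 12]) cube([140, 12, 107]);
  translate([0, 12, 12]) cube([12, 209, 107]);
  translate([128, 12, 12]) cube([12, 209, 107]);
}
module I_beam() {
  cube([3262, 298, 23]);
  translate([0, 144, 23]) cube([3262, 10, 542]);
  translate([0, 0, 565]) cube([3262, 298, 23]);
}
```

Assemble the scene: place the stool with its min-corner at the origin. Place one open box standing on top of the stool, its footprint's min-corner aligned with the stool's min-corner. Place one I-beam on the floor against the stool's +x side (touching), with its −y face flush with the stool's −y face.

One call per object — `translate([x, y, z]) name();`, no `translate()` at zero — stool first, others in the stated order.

stool();
translate([0, 0, 420]) open_box();
translate([310, 0, 0]) I_beam();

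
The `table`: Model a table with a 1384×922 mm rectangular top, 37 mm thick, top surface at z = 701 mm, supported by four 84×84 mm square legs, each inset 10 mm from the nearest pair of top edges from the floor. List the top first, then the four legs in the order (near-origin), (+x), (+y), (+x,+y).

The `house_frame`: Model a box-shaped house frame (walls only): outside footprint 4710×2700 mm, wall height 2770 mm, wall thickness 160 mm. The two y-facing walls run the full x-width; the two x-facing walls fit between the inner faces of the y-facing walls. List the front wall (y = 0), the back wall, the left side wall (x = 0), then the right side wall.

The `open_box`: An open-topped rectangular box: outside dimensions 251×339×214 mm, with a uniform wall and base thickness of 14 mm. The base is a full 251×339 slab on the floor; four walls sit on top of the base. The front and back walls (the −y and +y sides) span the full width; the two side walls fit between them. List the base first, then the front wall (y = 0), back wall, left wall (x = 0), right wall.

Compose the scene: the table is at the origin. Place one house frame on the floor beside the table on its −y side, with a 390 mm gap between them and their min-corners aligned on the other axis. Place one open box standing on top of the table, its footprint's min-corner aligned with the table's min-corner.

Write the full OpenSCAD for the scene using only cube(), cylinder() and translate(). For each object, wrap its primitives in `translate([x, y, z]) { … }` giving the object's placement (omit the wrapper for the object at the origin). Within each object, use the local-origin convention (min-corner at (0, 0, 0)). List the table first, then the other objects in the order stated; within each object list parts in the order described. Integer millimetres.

translate([0, 0, 664]) cube([1384, 922, 37]);
translate([10, 10, 0]) cube([84, 84, 664]);
translate([1290, 10, 0]) cube([84, 84, 664]);
translate([10, 828, 0]) cube([84, 84, 664]);
translate([1290, 828, 0]) cube([84, 84, 664]);
translate([0, -3090, 0]) {
  cube([4710, 160, 2770]);
  translate([0, 2540, 0]) cube([4710, 160, 2770]);
  translate([0, 160, 0]) cube([160, 2380, 2770]);
  translate([4550, 160, 0]) cube([160, 2380, 2770]);
}
translate([0, 0, 701]) {
  cube([251, 339, 14]);
  translate([0, 0, 14]) cube([251, 14, 200]);
  translate([0, 325, 14]) cube([251, 14, 200]);
  translate([0, 14, 14]) cube([14, 311, 200]);
  translate([237, 14, 14]) cube([14, 311, 200]);
}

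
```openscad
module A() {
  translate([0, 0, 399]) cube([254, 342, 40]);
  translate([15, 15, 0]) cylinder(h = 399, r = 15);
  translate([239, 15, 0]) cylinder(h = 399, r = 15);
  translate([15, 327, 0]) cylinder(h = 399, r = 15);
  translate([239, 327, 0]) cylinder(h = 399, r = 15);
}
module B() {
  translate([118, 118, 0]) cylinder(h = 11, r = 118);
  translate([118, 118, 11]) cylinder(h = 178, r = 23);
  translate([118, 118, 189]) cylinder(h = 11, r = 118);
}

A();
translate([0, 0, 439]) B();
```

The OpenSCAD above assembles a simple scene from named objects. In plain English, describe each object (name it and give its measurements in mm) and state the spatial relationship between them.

A is a four-legged stool. The seat is 254×342 mm, 40 mm thick, top at z = 439 mm. It stands on four round legs, each 30 mm in diameter, from z = 0 to the seat underside, each leg's axis is inset half a diameter from the nearest pair of seat edges (so the leg's bounding box is flush with the corner).

B is a spool: two coaxial disc flanges of radius 118 mm and thickness 11 mm, joined by a core cylinder of radius 23 mm and height 178 mm. The lower flange rests on z = 0 and the three cylinders share a vertical axis.

The spool is on top of the stool.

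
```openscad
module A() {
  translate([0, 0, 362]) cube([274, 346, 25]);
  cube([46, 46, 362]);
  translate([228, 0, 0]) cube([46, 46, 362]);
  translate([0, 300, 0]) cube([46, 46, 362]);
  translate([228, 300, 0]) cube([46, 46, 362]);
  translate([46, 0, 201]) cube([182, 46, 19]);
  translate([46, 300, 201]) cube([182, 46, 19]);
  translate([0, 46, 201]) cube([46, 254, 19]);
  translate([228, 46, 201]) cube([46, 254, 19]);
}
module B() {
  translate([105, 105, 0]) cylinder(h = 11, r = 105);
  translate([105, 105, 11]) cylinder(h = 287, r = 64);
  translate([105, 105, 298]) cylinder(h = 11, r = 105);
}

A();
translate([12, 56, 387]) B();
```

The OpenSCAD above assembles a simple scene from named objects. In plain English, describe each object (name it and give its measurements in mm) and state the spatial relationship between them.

A is a four-legged stool. The seat is a 274×346×25 mm slab whose top surface is at z = 387 mm; four square legs, each 46×46 mm in cross-section, run from the floor (z = 0) to the underside of the seat, each flush with a corner of the seat. Four stretchers, 46 mm wide and 19 mm tall, connect adjacent legs with their undersides at z = 201 mm, each running between the inner faces of the legs it joins and aligned with the legs' outer faces on the other axis.

B is a spool: two coaxial disc flanges of radius 105 mm and thickness 11 mm, joined by a core cylinder of radius 64 mm and height 287 mm. The lower flange rests on z = 0 and the three cylinders share a vertical axis.

The spool is on top of the stool.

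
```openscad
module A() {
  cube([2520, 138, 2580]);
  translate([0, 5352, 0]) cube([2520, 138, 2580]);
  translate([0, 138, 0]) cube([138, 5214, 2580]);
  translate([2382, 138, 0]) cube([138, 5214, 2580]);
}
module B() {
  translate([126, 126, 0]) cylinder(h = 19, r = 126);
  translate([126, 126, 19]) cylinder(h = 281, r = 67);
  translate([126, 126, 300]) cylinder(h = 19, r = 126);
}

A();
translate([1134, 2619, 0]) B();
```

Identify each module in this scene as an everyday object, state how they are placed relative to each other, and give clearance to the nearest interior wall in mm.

A is a house frame. B is a spool. The spool sits inside the house frame, centred. The clearance to the nearest interior wall is 996 mm.

Clearances: x = 996, y = 2481; minimum 996 mm.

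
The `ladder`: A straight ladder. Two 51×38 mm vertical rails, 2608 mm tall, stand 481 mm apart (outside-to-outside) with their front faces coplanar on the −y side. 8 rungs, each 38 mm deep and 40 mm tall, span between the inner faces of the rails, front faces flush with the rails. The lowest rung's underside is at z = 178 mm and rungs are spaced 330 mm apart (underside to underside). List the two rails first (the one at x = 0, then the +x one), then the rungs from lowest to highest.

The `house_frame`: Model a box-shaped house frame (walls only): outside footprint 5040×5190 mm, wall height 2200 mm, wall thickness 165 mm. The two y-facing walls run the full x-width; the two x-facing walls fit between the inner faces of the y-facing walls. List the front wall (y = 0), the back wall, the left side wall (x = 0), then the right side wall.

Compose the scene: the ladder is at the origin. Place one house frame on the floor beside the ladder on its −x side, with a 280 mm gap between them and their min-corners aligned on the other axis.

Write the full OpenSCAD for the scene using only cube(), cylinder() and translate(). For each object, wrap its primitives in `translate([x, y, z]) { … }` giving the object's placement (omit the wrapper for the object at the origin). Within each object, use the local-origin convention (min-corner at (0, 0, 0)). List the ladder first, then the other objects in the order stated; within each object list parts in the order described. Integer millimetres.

cube([51, 38, 2608]);
translate([430, 0, 0]) cube([51, 38, 2608]);
translate([51, 0, 178]) cube([379, 38, 40]);
translate([51, 0, 508]) cube([379, 38, 40]);
translate([51, 0, 838]) cube([379, 38, 40]);
translate([51, 0, 1168]) cube([379, 38, 40]);
translate([51, 0, 1498]) cube([379, 38, 40]);
translate([51, 0, 1828]) cube([379, 38, 40]);
translate([51, 0, 2158]) cube([379, 38, 40]);
translate([51, 0, 2488]) cube([379, 38, 40]);
translate([-5320, 0, 0]) {
  cube([5040, 165, 2200]);
  translate([0, 5025, 0]) cube([5040, 165, 2200]);
  translate([0, 165, 0]) cube([165, 4860, 2200]);
  translate([4875, 165, 0]) cube([165, 4860, 2200]);
}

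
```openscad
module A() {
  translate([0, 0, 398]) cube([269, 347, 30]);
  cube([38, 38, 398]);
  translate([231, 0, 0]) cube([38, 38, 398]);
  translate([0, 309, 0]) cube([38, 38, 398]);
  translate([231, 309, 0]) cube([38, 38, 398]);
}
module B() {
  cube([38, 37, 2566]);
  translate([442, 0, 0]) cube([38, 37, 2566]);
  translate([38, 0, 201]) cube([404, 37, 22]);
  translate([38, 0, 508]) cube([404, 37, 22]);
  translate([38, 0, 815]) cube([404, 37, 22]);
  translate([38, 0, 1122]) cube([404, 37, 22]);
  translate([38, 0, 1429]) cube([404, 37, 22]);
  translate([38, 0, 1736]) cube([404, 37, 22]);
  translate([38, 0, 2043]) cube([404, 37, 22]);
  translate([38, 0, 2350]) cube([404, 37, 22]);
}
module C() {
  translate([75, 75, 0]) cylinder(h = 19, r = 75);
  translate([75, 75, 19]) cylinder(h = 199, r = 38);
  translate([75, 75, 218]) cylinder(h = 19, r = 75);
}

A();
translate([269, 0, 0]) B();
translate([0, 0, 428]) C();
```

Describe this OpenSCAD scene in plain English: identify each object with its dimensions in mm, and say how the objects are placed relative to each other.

A is a simple wooden stool: a rectangular seat 269 mm (x) by 347 mm (y), 30 mm thick, top face at z = 428 mm, on four square legs, each 38×38 mm in cross-section. The legs rest on z = 0, each flush with a corner of the seat.

B is a wooden ladder with two side rails of 38×37 mm section and 2566 mm height, set 480 mm apart overall. Between them run 8 rectangular rungs (37 mm deep, 22 mm thick), front faces flush with the rails' −y face. The bottom of the first rung is 201 mm above the floor and each subsequent rung is 307 mm higher than the one below.

C is a spool: two coaxial disc flanges of radius 75 mm and thickness 19 mm, joined by a core cylinder of radius 38 mm and height 199 mm. The lower flange rests on z = 0 and the three cylinders share a vertical axis.

The ladder is against the stool's +x side, with their −y faces flush. The spool is on top of the stool.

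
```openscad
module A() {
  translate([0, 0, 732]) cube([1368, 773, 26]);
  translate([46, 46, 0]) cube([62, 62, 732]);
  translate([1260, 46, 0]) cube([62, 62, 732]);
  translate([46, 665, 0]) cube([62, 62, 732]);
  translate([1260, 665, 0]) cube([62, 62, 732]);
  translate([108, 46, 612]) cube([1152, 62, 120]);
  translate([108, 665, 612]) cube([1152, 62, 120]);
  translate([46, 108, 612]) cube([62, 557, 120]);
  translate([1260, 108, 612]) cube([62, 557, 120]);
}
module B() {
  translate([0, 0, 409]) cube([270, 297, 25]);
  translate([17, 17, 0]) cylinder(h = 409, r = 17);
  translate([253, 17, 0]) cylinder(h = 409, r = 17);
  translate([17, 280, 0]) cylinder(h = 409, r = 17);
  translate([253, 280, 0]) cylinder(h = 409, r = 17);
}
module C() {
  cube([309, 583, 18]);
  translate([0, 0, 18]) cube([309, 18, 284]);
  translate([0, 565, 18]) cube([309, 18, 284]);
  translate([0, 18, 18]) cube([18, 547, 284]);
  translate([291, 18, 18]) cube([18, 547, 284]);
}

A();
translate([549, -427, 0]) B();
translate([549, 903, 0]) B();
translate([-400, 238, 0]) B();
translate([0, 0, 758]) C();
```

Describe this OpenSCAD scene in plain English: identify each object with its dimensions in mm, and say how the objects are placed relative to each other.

A is a table: top 1368 mm (x) × 773 mm (y), 26 mm thick, upper face at z = 758 mm, on four 62×62 mm square legs, each inset 46 mm from the nearest pair of top edges, running from z = 0 to the bottom of the top. Four apron rails, 62 mm thick and 120 mm tall, run between adjacent legs with their top edges flush with the underside of the top and their outer faces flush with the legs' outer faces.

B is a four-legged stool. The seat is a 270×297×25 mm slab whose top surface is at z = 434 mm; four round legs, each 34 mm in diameter, run from the floor (z = 0) to the underside of the seat, each leg's axis is inset half a diameter from the nearest pair of seat edges (so the leg's bounding box is flush with the corner).

C is an open-topped rectangular box: outside dimensions 309×583×302 mm, with a uniform wall and base thickness of 18 mm. The base is a full 309×583 slab on the floor; four walls sit on top of the base. The front and back walls (the −y and +y sides) span the full width; the two side walls fit between them.

Three stools sit around the table at the −y, +y, −x sides. The open box is on top of the table.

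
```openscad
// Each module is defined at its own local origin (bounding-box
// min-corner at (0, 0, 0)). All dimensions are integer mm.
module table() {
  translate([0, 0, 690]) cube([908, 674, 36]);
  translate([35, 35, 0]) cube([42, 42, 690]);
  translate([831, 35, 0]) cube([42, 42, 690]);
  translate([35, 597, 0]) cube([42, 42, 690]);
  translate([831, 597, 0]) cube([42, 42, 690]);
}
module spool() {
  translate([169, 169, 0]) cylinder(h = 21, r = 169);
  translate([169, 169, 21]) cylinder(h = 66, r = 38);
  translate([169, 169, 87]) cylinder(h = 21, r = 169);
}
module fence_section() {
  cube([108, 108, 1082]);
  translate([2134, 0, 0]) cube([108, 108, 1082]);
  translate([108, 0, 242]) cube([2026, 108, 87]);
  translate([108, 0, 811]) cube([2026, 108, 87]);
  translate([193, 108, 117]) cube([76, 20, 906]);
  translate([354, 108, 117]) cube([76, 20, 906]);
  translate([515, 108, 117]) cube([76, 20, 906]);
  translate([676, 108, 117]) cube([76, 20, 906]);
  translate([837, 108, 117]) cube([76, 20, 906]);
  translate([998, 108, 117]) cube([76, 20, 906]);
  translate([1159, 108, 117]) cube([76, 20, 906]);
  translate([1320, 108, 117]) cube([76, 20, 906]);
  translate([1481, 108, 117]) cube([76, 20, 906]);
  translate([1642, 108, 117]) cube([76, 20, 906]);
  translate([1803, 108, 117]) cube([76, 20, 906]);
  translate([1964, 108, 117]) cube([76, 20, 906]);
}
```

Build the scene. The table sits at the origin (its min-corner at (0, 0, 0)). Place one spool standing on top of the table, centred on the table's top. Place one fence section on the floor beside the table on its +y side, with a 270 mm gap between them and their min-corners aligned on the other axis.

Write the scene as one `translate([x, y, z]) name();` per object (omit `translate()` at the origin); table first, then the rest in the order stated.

table();
translate([285, 168, 726]) spool();
translate([0, 944, 0]) fence_section();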